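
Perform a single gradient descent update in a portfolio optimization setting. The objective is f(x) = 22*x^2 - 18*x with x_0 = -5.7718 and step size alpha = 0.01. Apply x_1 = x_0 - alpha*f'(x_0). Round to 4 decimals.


We compute the gradient at x_0 and apply the update.
f'(x) = 44*x - 18
f'(-5.7718) = 44*-5.7718 - 18 = -271.9592
x_1 = -5.7718 - 0.01*-271.9592 = -3.0522


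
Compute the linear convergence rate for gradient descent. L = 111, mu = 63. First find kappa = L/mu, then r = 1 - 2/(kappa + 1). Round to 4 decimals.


Step 1: Compute the condition number.
kappa = L/mu = 111/63 = 1.7619
Step 2: Compute the convergence rate.
r = 1 - 2/(kappa + 1) = 1 - 2*mu/(L + mu) = (L - mu)/(L + mu) = 48/174 = 0.2759


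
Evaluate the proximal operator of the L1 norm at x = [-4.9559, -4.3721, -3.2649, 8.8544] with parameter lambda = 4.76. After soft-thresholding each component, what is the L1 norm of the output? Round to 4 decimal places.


Soft-thresholding with lambda = 4.76:
prox(-4.9559) = sign(-4.9559)*max(|-4.9559| - 4.76, 0) = -0.1959
prox(-4.3721) = sign(-4.3721)*max(|-4.3721| - 4.76, 0) = 0.0
prox(-3.2649) = sign(-3.2649)*max(|-3.2649| - 4.76, 0) = 0.0
prox(8.8544) = sign(8.8544)*max(|8.8544| - 4.76, 0) = 4.0944
prox(x) = [-0.1959, 0.0, 0.0, 4.0944]
||prox(x)||_1 = 0.1959 + 0.0 + 0.0 + 4.0944 = 4.2903


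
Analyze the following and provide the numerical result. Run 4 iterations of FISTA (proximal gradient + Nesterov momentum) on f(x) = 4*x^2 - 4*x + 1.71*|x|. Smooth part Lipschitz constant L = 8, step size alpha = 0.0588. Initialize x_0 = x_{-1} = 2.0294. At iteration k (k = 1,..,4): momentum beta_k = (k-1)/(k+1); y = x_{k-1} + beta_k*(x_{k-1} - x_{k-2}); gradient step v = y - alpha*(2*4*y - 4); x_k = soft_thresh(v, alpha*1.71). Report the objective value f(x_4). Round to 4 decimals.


FISTA on f(x) = 4*x^2 - 4*x + 1.71*|x|
L = 8, alpha = 0.0588
Iteration 1: beta = 0.0, y = 2.0294 + 0.0*(2.0294 - 2.0294) = 2.0294
  grad(y) = 12.2352, v = y - alpha*grad = 1.31
  prox(v) = soft_thresh(1.31, 0.1005) = 1.2094
Iteration 2: beta = 0.3333, y = 1.2094 + 0.3333*(1.2094 - 2.0294) = 0.9361
  grad(y) = 3.4888, v = y - alpha*grad = 0.731
  prox(v) = soft_thresh(0.731, 0.1005) = 0.6304
Iteration 3: beta = 0.5, y = 0.6304 + 0.5*(0.6304 - 1.2094) = 0.3409
  grad(y) = -1.2728, v = y - alpha*grad = 0.4157
  prox(v) = soft_thresh(0.4157, 0.1005) = 0.3152
Iteration 4: beta = 0.6, y = 0.3152 + 0.6*(0.3152 - 0.6304) = 0.1261
  grad(y) = -2.9915, v = y - alpha*grad = 0.302
  prox(v) = soft_thresh(0.302, 0.1005) = 0.2014
f(x_4) = 4*0.2014^2 - 4*0.2014 + 1.71*|0.2014| = -0.299


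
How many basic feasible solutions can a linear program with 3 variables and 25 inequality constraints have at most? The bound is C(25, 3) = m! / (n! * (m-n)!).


Each vertex corresponds to some choice of n active constraints out of m, so the number of vertices is at most C(m, n) = m! / (n!(m-n)!).
m = 25, n = 3
Numerator: 25 * 24 * 23
Denominator: 3! = 6
C(25, 3) = 2300


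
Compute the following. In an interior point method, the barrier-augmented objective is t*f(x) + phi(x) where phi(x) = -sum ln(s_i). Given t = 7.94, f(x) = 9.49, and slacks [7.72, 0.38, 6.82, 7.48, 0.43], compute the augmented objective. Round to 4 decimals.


Step 1: Compute log-barrier.
ln values: [2.0438, -0.9676, 1.9199, 2.0122, -0.844]
phi = -(2.0438 - 0.9676 + 1.9199 + 2.0122 - 0.844) = -4.1644
Step 2: Compute augmented objective.
t*f(x) = 7.94*9.49 = 75.3506
Total = 75.3506 - 4.1644 = 71.1862


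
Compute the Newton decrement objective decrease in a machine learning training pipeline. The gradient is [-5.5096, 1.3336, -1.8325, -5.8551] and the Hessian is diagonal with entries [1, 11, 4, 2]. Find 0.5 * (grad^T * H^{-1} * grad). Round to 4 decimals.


Step 1: H is diagonal, so H^(-1) * g = [-5.5096, 0.1212, -0.4581, -2.9276].
Step 2: g^T H^(-1) g = sum_i g_i^2 / H_ii
  = (-5.5096)^2/1 + (1.3336)^2/11 + (-1.8325)^2/4 + (-5.8551)^2/2
  = 30.3557 + 0.1617 + 0.8395 + 17.1411 = 48.498
Step 3: Objective decrease = 0.5 * g^T H^(-1) g = 24.249


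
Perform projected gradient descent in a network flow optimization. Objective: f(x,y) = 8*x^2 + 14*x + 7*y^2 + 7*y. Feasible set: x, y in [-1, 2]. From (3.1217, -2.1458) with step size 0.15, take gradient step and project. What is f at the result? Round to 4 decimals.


Step 1: Compute gradient at (3.1217, -2.1458).
grad_x = 2*8*3.1217 + 14 = 63.9472
grad_y = 2*7*-2.1458 + 7 = -23.0412
Step 2: Gradient step.
x_raw = 3.1217 - 0.15*63.9472 = -6.4704
y_raw = -2.1458 - 0.15*-23.0412 = 1.3104
Step 3: Project onto [-1, 2].
x_proj = clip(-6.4704) = -1.0
y_proj = clip(1.3104) = 1.3104
Step 4: Evaluate f.
f(-1.0, 1.3104) = 15.1923


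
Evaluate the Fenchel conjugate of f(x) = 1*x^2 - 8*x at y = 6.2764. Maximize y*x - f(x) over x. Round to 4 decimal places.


f*(y) = sup_x {y*x - a*x^2 - b*x} = sup_x {(y-b)*x - a*x^2}
FOC: (y - b) - 2a*x = 0 => x* = (y - b)/(2a)
x* = (6.2764 + 8)/(2*1) = 7.1382
f*(6.2764) = (y-b)^2/(4a) = (6.2764 + 8)^2/(4*1)
= 203.8156/4 = 50.9539


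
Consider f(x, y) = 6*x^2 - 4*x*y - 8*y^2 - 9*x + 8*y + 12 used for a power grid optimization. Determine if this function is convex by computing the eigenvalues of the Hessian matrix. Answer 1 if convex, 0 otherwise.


The Hessian of f(x,y) = 6*x^2 - 4*x*y - 8*y^2 - 9*x + 8*y + 12 is:
H = [[12, -4], [-4, -16]]
Trace = 12 - 16 = -4
Determinant = 12*-16 - (-4)^2 = -208
Discriminant = (-4)^2 - 4*-208 = 848.0
Eigenvalues: lambda_1 = -16.5602, lambda_2 = 12.5602
The function is not convex.

0


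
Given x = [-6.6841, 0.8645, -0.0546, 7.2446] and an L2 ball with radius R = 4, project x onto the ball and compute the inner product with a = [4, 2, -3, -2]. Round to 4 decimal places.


Step 1: Compute ||x|| (intermediates to 6 decimals).
||x|| = sqrt((-6.6841)^2 + 0.8645^2 + (-0.0546)^2 + 7.2446^2) = 9.895037
Step 2: Project.
Since ||x|| > R, scale = R/||x|| = 4/9.895037 = 0.404243, proj(x) = scale * x
proj(x) = [-2.702001, 0.349468, -0.022072, 2.928579]
Step 3: Dot product.
a^T * proj(x) = 4*(-2.702001) + 2*0.349468 - 3*(-0.022072) - 2*2.928579 = -15.9


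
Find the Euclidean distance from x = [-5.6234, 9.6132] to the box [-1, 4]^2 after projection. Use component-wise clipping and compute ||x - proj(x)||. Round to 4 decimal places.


Project each component onto [-1, 4].
clip(-5.6234) = -1.0, clip(9.6132) = 4.0
Projection = [-1.0, 4.0]
Squared diffs: [21.3758, 31.508]
Distance = sqrt(52.8838) = 7.2721


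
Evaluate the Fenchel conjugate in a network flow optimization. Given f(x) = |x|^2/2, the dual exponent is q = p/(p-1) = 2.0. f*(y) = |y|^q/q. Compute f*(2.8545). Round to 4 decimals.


The conjugate exponent q satisfies 1/p + 1/q = 1.
p = 2, so q = 2/(2 - 1) = 2.0
|y|^q = 2.8545^2.0 = 8.1482
f*(2.8545) = 8.1482 / 2.0 = 4.0741


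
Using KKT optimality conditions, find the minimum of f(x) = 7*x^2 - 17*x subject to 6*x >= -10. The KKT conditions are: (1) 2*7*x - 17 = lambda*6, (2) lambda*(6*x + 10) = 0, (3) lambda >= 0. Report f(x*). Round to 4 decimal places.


Step 1: Try lambda = 0 (constraint inactive).
Stationarity: 2*7*x - 17 = 0
x* = 17/(2*7) = 17/14 = 1.2143 (rounded; the exact value 17/14 is used below)
Check constraint: 6*1.2143 = 7.2858 >= -10 -- satisfied.
Step 2: Compute optimal value.
f(x*) = 7*(17/14)^2 - 17*(17/14) = -10.3214


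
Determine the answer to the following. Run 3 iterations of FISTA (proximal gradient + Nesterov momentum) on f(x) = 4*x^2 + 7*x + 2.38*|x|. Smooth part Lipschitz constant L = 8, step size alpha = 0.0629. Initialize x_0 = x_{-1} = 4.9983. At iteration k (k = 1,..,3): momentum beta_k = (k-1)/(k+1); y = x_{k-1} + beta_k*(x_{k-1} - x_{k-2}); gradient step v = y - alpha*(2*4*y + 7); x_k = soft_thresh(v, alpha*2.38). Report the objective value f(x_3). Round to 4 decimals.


FISTA on f(x) = 4*x^2 + 7*x + 2.38*|x|
L = 8, alpha = 0.0629
Iteration 1: beta = 0.0, y = 4.9983 + 0.0*(4.9983 - 4.9983) = 4.9983
  grad(y) = 46.9864, v = y - alpha*grad = 2.0429
  prox(v) = soft_thresh(2.0429, 0.1497) = 1.8932
Iteration 2: beta = 0.3333, y = 1.8932 + 0.3333*(1.8932 - 4.9983) = 0.8581
  grad(y) = 13.8648, v = y - alpha*grad = -0.014
  prox(v) = soft_thresh(-0.014, 0.1497) = 0.0
Iteration 3: beta = 0.5, y = 0.0 + 0.5*(0.0 - 1.8932) = -0.9466
  grad(y) = -0.5726, v = y - alpha*grad = -0.9106
  prox(v) = soft_thresh(-0.9106, 0.1497) = -0.7609
f(x_3) = 4*(-0.7609)^2 + 7*(-0.7609) + 2.38*|-0.7609| = -1.1995


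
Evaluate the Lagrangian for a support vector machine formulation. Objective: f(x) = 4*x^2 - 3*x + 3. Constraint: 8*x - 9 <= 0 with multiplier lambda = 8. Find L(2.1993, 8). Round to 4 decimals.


Step 1: Evaluate f(x).
f(2.1993) = 4*2.1993^2 - 3*2.1993 + 3 = 15.7498
Step 2: Evaluate g(x).
g(2.1993) = 8*2.1993 - 9 = 8.5944
Step 3: Compute Lagrangian.
L = 15.7498 + 8*8.5944 = 84.505


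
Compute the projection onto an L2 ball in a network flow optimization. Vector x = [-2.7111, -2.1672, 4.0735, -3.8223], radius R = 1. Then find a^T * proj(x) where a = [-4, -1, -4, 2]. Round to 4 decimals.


Step 1: Compute ||x|| (intermediates to 6 decimals).
||x|| = sqrt((-2.7111)^2 + (-2.1672)^2 + 4.0735^2 + (-3.8223)^2) = 6.576488
Step 2: Project.
Since ||x|| > R, scale = R/||x|| = 1/6.576488 = 0.152057, proj(x) = scale * x
proj(x) = [-0.412242, -0.329538, 0.619404, -0.581207]
Step 3: Dot product.
a^T * proj(x) = -4*(-0.412242) - 1*(-0.329538) - 4*0.619404 + 2*(-0.581207) = -1.6615


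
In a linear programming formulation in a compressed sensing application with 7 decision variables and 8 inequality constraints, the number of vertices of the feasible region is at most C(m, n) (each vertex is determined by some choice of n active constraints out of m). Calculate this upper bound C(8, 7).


Each vertex corresponds to some choice of n active constraints out of m, so the number of vertices is at most C(m, n) = m! / (n!(m-n)!).
m = 8, n = 7
Numerator: 8 * 7 * 6 * 5 * 4 * 3 * 2
Denominator: 7! = 5040
C(8, 7) = 8


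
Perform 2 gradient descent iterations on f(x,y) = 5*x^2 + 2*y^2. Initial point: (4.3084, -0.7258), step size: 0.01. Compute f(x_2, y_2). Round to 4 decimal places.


Gradient descent on f(x,y) = 5*x^2 + 2*y^2.
Starting point: (4.3084, -0.7258), alpha = 0.01
Step 1: grad_x = 2*5*4.3084 = 43.084, grad_y = 2*2*-0.7258 = -2.9032
  x_1 = 4.3084 - 0.01*43.084 = 3.8776
  y_1 = -0.7258 - 0.01*-2.9032 = -0.6968
Step 2: grad_x = 2*5*3.8776 = 38.7756, grad_y = 2*2*-0.6968 = -2.7871
  x_2 = 3.8776 - 0.01*38.7756 = 3.4898
  y_2 = -0.6968 - 0.01*-2.7871 = -0.6689
f(3.4898, -0.6689) = 5*3.4898^2 + 2*(-0.6689)^2 = 61.7885


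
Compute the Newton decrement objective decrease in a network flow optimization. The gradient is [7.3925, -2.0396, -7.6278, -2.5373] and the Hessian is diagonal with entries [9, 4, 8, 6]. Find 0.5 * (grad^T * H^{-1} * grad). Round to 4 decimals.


Step 1: H is diagonal, so H^(-1) * g = [0.8214, -0.5099, -0.9535, -0.4229].
Step 2: g^T H^(-1) g = sum_i g_i^2 / H_ii
  = (7.3925)^2/9 + (-2.0396)^2/4 + (-7.6278)^2/8 + (-2.5373)^2/6
  = 6.0721 + 1.04 + 7.2729 + 1.073 = 15.458
Step 3: Objective decrease = 0.5 * g^T H^(-1) g = 7.729


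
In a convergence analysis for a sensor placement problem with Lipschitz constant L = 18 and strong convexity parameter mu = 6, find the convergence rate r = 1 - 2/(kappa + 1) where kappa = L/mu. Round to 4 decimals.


Step 1: Compute the condition number.
kappa = L/mu = 18/6 = 3.0
Step 2: Compute the convergence rate.
r = 1 - 2/(kappa + 1) = 1 - 2*mu/(L + mu) = (L - mu)/(L + mu) = 12/24 = 0.5


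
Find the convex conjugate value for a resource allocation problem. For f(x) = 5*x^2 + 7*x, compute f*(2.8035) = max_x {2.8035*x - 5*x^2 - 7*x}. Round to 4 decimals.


f*(y) = sup_x {y*x - a*x^2 - b*x} = sup_x {(y-b)*x - a*x^2}
FOC: (y - b) - 2a*x = 0 => x* = (y - b)/(2a)
x* = (2.8035 - 7)/(2*5) = -0.4197
f*(2.8035) = (y-b)^2/(4a) = (2.8035 - 7)^2/(4*5)
= 17.6106/20 = 0.8805


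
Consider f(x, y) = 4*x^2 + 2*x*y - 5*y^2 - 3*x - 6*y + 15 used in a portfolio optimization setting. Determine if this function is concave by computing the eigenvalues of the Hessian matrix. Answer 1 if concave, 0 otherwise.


The Hessian of f(x,y) = 4*x^2 + 2*x*y - 5*y^2 - 3*x - 6*y + 15 is:
H = [[8, 2], [2, -10]]
Trace = 8 - 10 = -2
Determinant = 8*-10 - (2)^2 = -84
Discriminant = (-2)^2 - 4*-84 = 340.0
Eigenvalues: lambda_1 = -10.2195, lambda_2 = 8.2195
The function is not concave.

0


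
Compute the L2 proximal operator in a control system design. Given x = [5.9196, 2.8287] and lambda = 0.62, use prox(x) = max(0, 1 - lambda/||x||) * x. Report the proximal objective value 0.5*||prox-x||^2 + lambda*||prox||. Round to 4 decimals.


Step 1: Compute ||x||.
||x|| = 6.5607
Step 2: Compute scaling factor.
scale = max(0, 1 - 0.62/6.5607) = 0.9055
Step 3: prox(x) = [5.3602, 2.5614]
||prox(x)|| = 5.9407
Step 4: Proximal objective.
0.5*||prox-x||^2 = 0.1922
lambda*||prox|| = 3.6832
Total = 3.8755


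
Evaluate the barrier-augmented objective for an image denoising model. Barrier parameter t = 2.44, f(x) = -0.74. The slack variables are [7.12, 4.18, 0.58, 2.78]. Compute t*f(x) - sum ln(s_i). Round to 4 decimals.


Step 1: Compute log-barrier.
ln values: [1.9629, 1.4303, -0.5447, 1.0225]
phi = -(1.9629 + 1.4303 - 0.5447 + 1.0225) = -3.8709
Step 2: Compute augmented objective.
t*f(x) = 2.44*-0.74 = -1.8056
Total = -1.8056 - 3.8709 = -5.6765


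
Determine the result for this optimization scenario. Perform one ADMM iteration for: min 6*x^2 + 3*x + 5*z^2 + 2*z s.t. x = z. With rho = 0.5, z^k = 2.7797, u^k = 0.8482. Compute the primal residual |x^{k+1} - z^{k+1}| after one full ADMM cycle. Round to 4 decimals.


ADMM iteration with rho = 0.5, z^k = 2.7797, u^k = 0.8482
Step 1: x-update.
Minimize 6*x^2 + 3*x + (0.5/2)*(x - 2.7797 + 0.8482)^2
FOC: (2*6 + 0.5)*x = -3 + 0.5*(2.7797 - 0.8482)
x^{k+1} = -0.1627
Step 2: z-update.
Minimize 5*z^2 + 2*z + (0.5/2)*(-0.1627 - z + 0.8482)^2
FOC: (2*5 + 0.5)*z = -2 + 0.5*(-0.1627 + 0.8482)
z^{k+1} = -0.1578
Step 3: u-update.
u^{k+1} = 0.8482 - 0.1627 + 0.1578 = 0.8433
Step 4: Primal residual = |-0.1627 + 0.1578| = 0.0049


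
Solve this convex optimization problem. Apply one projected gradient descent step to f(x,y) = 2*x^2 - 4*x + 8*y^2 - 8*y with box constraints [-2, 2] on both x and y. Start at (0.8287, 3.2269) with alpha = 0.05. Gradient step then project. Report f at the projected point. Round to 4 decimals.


Step 1: Compute gradient at (0.8287, 3.2269).
grad_x = 2*2*0.8287 - 4 = -0.6852
grad_y = 2*8*3.2269 - 8 = 43.6304
Step 2: Gradient step.
x_raw = 0.8287 - 0.05*-0.6852 = 0.863
y_raw = 3.2269 - 0.05*43.6304 = 1.0454
Step 3: Project onto [-2, 2].
x_proj = clip(0.863) = 0.863
y_proj = clip(1.0454) = 1.0454
Step 4: Evaluate f.
f(0.863, 1.0454) = -1.5829


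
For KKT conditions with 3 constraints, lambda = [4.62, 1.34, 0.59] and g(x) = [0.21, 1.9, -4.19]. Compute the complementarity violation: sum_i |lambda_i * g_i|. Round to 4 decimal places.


KKT complementary slackness check:
lambda_1 * g_1 = 4.62 * 0.21 = 0.9702
lambda_2 * g_2 = 1.34 * 1.9 = 2.546
lambda_3 * g_3 = 0.59 * -4.19 = -2.4721
Total violation = 0.9702 + 2.546 + 2.4721 = 5.9883


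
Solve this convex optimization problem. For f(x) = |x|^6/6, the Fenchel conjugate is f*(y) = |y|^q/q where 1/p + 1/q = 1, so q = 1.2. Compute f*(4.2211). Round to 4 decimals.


The conjugate exponent q satisfies 1/p + 1/q = 1.
p = 6, so q = 6/(6 - 1) = 1.2
|y|^q = 4.2211^1.2 = 5.63
f*(4.2211) = 5.63 / 1.2 = 4.6917


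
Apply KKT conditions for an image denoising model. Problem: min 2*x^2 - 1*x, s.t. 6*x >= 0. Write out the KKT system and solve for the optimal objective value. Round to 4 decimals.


Step 1: Try lambda = 0 (constraint inactive).
Stationarity: 2*2*x - 1 = 0
x* = 1/(2*2) = 0.25
Check constraint: 6*0.25 = 1.5 >= 0 -- satisfied.
Step 2: Compute optimal value.
f(x*) = 2*0.25^2 - 1*0.25 = -0.125


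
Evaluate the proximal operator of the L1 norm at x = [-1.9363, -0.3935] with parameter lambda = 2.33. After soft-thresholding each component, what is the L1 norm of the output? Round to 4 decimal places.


Soft-thresholding with lambda = 2.33:
prox(-1.9363) = sign(-1.9363)*max(|-1.9363| - 2.33, 0) = 0.0
prox(-0.3935) = sign(-0.3935)*max(|-0.3935| - 2.33, 0) = 0.0
prox(x) = [0.0, 0.0]
||prox(x)||_1 = 0.0 + 0.0 = 0.0


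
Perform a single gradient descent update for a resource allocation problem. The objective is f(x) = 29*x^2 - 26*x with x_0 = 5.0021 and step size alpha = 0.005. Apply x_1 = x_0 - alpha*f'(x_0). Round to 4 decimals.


We compute the gradient at x_0 and apply the update.
f'(x) = 58*x - 26
f'(5.0021) = 58*5.0021 - 26 = 264.1218
x_1 = 5.0021 - 0.005*264.1218 = 3.6815


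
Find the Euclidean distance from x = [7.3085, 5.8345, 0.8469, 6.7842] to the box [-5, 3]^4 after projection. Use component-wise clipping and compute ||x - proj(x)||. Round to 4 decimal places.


Project each component onto [-5, 3].
clip(7.3085) = 3.0, clip(5.8345) = 3.0, clip(0.8469) = 0.8469, clip(6.7842) = 3.0
Projection = [3.0, 3.0, 0.8469, 3.0]
Squared diffs: [18.5632, 8.0344, 0.0, 14.3202]
Distance = sqrt(40.9178) = 6.3967


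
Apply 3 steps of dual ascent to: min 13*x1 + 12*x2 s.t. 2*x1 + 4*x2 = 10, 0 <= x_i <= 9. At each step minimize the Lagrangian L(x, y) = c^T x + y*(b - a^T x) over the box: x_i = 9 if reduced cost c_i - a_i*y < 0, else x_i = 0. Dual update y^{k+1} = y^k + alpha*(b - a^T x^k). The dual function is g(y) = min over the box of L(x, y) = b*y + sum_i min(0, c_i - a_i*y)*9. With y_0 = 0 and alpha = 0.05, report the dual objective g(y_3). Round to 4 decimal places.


Dual ascent for LP: min 13*x1 + 12*x2, 2*x1 + 4*x2 = 10, 0 <= x_i <= 9
Step 1: y^k = 0.0, reduced costs: (13.0, 12.0)
  x^k = (0.0, 0.0), subgradient = b - a^T x = 10.0
  y^{k+1} = 0.0 + 0.05*10.0 = 0.5
Step 2: y^k = 0.5, reduced costs: (12.0, 10.0)
  x^k = (0.0, 0.0), subgradient = b - a^T x = 10.0
  y^{k+1} = 0.5 + 0.05*10.0 = 1.0
Step 3: y^k = 1.0, reduced costs: (11.0, 8.0)
  x^k = (0.0, 0.0), subgradient = b - a^T x = 10.0
  y^{k+1} = 1.0 + 0.05*10.0 = 1.5
Dual objective at y_3 = 1.5: reduced costs (10.0, 6.0), box minimizer x = (0.0, 0.0)
g(y_3) = b*y + (c1 - a1*y)*x1 + (c2 - a2*y)*x2 = 10*1.5 + 10.0*0.0 + 6.0*0.0 = 15.0 + 0.0 + 0.0 = 15.0


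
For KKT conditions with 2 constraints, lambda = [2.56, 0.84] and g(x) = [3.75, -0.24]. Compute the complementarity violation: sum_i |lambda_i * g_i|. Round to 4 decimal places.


KKT complementary slackness check:
lambda_1 * g_1 = 2.56 * 3.75 = 9.6
lambda_2 * g_2 = 0.84 * -0.24 = -0.2016
Total violation = 9.6 + 0.2016 = 9.8016


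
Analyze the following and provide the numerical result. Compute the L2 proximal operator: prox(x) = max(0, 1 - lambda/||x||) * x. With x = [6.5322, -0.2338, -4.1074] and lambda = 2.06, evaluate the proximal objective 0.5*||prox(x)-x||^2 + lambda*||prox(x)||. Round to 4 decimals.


Step 1: Compute ||x||.
||x|| = 7.7198
Step 2: Compute scaling factor.
scale = max(0, 1 - 2.06/7.7198) = 0.7332
Step 3: prox(x) = [4.7891, -0.1714, -3.0114]
||prox(x)|| = 5.6598
Step 4: Proximal objective.
0.5*||prox-x||^2 = 2.1218
lambda*||prox|| = 11.6592
Total = 13.781


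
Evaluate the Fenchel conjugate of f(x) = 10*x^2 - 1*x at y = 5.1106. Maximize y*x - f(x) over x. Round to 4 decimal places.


f*(y) = sup_x {y*x - a*x^2 - b*x} = sup_x {(y-b)*x - a*x^2}
FOC: (y - b) - 2a*x = 0 => x* = (y - b)/(2a)
x* = (5.1106 + 1)/(2*10) = 0.3055
f*(5.1106) = (y-b)^2/(4a) = (5.1106 + 1)^2/(4*10)
= 37.3394/40 = 0.9335


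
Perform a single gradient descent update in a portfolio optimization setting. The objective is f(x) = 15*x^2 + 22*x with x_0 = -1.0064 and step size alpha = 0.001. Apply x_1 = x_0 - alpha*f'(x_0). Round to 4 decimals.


We compute the gradient at x_0 and apply the update.
f'(x) = 30*x + 22
f'(-1.0064) = 30*-1.0064 + 22 = -8.192
x_1 = -1.0064 - 0.001*-8.192 = -0.9982


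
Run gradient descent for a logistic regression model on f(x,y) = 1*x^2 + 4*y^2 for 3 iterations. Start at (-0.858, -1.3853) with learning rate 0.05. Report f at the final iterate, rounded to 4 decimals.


Gradient descent on f(x,y) = 1*x^2 + 4*y^2.
Starting point: (-0.858, -1.3853), alpha = 0.05
Step 1: grad_x = 2*1*-0.858 = -1.716, grad_y = 2*4*-1.3853 = -11.0824
  x_1 = -0.858 - 0.05*-1.716 = -0.7722
  y_1 = -1.3853 - 0.05*-11.0824 = -0.8312
Step 2: grad_x = 2*1*-0.7722 = -1.5444, grad_y = 2*4*-0.8312 = -6.6494
  x_2 = -0.7722 - 0.05*-1.5444 = -0.695
  y_2 = -0.8312 - 0.05*-6.6494 = -0.4987
Step 3: grad_x = 2*1*-0.695 = -1.39, grad_y = 2*4*-0.4987 = -3.9897
  x_3 = -0.695 - 0.05*-1.39 = -0.6255
  y_3 = -0.4987 - 0.05*-3.9897 = -0.2992
f(-0.6255, -0.2992) = 1*(-0.6255)^2 + 4*(-0.2992)^2 = 0.7494


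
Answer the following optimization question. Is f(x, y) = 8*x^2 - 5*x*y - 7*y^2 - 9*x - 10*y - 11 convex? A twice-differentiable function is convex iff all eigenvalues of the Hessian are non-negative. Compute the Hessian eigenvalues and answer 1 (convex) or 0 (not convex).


The Hessian of f(x,y) = 8*x^2 - 5*x*y - 7*y^2 - 9*x - 10*y - 11 is:
H = [[16, -5], [-5, -14]]
Trace = 16 - 14 = 2
Determinant = 16*-14 - (-5)^2 = -249
Discriminant = (2)^2 - 4*-249 = 1000.0
Eigenvalues: lambda_1 = -14.8114, lambda_2 = 16.8114
The function is not convex.

0


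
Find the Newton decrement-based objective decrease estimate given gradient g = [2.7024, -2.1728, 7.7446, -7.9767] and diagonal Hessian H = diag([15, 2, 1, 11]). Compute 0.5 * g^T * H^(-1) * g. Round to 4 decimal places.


Step 1: H is diagonal, so H^(-1) * g = [0.1802, -1.0864, 7.7446, -0.7252].
Step 2: g^T H^(-1) g = sum_i g_i^2 / H_ii
  = (2.7024)^2/15 + (-2.1728)^2/2 + (7.7446)^2/1 + (-7.9767)^2/11
  = 0.4869 + 2.3605 + 59.9788 + 5.7843 = 68.6106
Step 3: Objective decrease = 0.5 * g^T H^(-1) g = 34.3053


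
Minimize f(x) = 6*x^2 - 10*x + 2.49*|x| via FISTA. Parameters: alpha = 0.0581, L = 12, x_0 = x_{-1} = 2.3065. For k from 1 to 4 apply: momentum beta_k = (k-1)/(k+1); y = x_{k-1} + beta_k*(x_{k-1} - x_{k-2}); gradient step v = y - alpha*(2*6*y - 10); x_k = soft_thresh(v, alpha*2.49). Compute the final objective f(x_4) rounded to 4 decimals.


FISTA on f(x) = 6*x^2 - 10*x + 2.49*|x|
L = 12, alpha = 0.0581
Iteration 1: beta = 0.0, y = 2.3065 + 0.0*(2.3065 - 2.3065) = 2.3065
  grad(y) = 17.678, v = y - alpha*grad = 1.2794
  prox(v) = soft_thresh(1.2794, 0.1447) = 1.1347
Iteration 2: beta = 0.3333, y = 1.1347 + 0.3333*(1.1347 - 2.3065) = 0.7442
  grad(y) = -1.0702, v = y - alpha*grad = 0.8063
  prox(v) = soft_thresh(0.8063, 0.1447) = 0.6617
Iteration 3: beta = 0.5, y = 0.6617 + 0.5*(0.6617 - 1.1347) = 0.4251
  grad(y) = -4.8985, v = y - alpha*grad = 0.7097
  prox(v) = soft_thresh(0.7097, 0.1447) = 0.5651
Iteration 4: beta = 0.6, y = 0.5651 + 0.6*(0.5651 - 0.6617) = 0.5071
  grad(y) = -3.9148, v = y - alpha*grad = 0.7345
  prox(v) = soft_thresh(0.7345, 0.1447) = 0.5899
f(x_4) = 6*0.5899^2 - 10*0.5899 + 2.49*|0.5899| = -2.3422


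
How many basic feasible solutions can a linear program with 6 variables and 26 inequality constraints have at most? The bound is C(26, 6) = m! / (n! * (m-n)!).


Each vertex corresponds to some choice of n active constraints out of m, so the number of vertices is at most C(m, n) = m! / (n!(m-n)!).
m = 26, n = 6
Numerator: 26 * 25 * 24 * 23 * 22 * 21
Denominator: 6! = 720
C(26, 6) = 230230


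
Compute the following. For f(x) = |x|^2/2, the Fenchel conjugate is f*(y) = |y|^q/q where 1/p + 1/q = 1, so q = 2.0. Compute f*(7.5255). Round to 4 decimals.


The conjugate exponent q satisfies 1/p + 1/q = 1.
p = 2, so q = 2/(2 - 1) = 2.0
|y|^q = 7.5255^2.0 = 56.6332
f*(7.5255) = 56.6332 / 2.0 = 28.3166


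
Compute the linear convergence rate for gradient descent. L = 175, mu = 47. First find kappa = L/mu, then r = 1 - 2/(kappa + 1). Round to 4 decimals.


Step 1: Compute the condition number.
kappa = L/mu = 175/47 = 3.7234
Step 2: Compute the convergence rate.
r = 1 - 2/(kappa + 1) = 1 - 2*mu/(L + mu) = (L - mu)/(L + mu) = 128/222 = 0.5766


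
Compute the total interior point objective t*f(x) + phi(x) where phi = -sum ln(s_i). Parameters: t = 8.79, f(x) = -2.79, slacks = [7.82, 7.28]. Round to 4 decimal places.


Step 1: Compute log-barrier.
ln values: [2.0567, 1.9851]
phi = -(2.0567 + 1.9851) = -4.0418
Step 2: Compute augmented objective.
t*f(x) = 8.79*-2.79 = -24.5241
Total = -24.5241 - 4.0418 = -28.5659


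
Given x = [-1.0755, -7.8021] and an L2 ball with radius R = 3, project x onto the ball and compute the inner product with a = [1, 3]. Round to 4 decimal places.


Step 1: Compute ||x|| (intermediates to 6 decimals).
||x|| = sqrt((-1.0755)^2 + (-7.8021)^2) = 7.875879
Step 2: Project.
Since ||x|| > R, scale = R/||x|| = 3/7.875879 = 0.38091, proj(x) = scale * x
proj(x) = [-0.409669, -2.971898]
Step 3: Dot product.
a^T * proj(x) = 1*(-0.409669) + 3*(-2.971898) = -9.3254


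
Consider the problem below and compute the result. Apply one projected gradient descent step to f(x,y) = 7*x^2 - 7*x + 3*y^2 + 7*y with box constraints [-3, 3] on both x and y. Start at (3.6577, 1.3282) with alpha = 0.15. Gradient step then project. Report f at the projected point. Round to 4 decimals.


Step 1: Compute gradient at (3.6577, 1.3282).
grad_x = 2*7*3.6577 - 7 = 44.2078
grad_y = 2*3*1.3282 + 7 = 14.9692
Step 2: Gradient step.
x_raw = 3.6577 - 0.15*44.2078 = -2.9735
y_raw = 1.3282 - 0.15*14.9692 = -0.9172
Step 3: Project onto [-3, 3].
x_proj = clip(-2.9735) = -2.9735
y_proj = clip(-0.9172) = -0.9172
Step 4: Evaluate f.
f(-2.9735, -0.9172) = 78.8084


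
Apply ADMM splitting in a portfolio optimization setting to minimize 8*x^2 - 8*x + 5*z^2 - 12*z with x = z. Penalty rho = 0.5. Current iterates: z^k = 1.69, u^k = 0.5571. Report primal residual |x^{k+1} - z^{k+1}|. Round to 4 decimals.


ADMM iteration with rho = 0.5, z^k = 1.69, u^k = 0.5571
Step 1: x-update.
Minimize 8*x^2 - 8*x + (0.5/2)*(x - 1.69 + 0.5571)^2
FOC: (2*8 + 0.5)*x = 8 + 0.5*(1.69 - 0.5571)
x^{k+1} = 0.5192
Step 2: z-update.
Minimize 5*z^2 - 12*z + (0.5/2)*(0.5192 - z + 0.5571)^2
FOC: (2*5 + 0.5)*z = 12 + 0.5*(0.5192 + 0.5571)
z^{k+1} = 1.1941
Step 3: u-update.
u^{k+1} = 0.5571 + 0.5192 - 1.1941 = -0.1178
Step 4: Primal residual = |0.5192 - 1.1941| = 0.6749


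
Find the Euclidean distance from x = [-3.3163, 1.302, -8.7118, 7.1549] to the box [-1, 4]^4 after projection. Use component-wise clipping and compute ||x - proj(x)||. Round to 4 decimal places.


Project each component onto [-1, 4].
clip(-3.3163) = -1.0, clip(1.302) = 1.302, clip(-8.7118) = -1.0, clip(7.1549) = 4.0
Projection = [-1.0, 1.302, -1.0, 4.0]
Squared diffs: [5.3652, 0.0, 59.4719, 9.9534]
Distance = sqrt(74.7905) = 8.6482


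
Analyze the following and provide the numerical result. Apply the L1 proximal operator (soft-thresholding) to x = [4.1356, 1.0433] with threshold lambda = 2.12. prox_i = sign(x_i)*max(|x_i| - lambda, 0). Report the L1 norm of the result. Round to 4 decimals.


Soft-thresholding with lambda = 2.12:
prox(4.1356) = sign(4.1356)*max(|4.1356| - 2.12, 0) = 2.0156
prox(1.0433) = sign(1.0433)*max(|1.0433| - 2.12, 0) = 0.0
prox(x) = [2.0156, 0.0]
||prox(x)||_1 = 2.0156 + 0.0 = 2.0156


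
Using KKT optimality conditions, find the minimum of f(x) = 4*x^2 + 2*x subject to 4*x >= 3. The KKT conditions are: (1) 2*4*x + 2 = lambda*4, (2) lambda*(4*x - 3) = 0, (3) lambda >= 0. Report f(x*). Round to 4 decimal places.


Step 1: Try lambda = 0 (constraint inactive).
x_unc = -2/(2*4) = -0.25
Check: 4*-0.25 = -1.0 < 3 -- violated!
Step 2: Constraint must be active: 4*x = 3
x* = 3/4 = 0.75
lambda = (2*4*0.75 + 2)/4 = 2.0
Step 3: Compute optimal value.
f(x*) = 4*0.75^2 + 2*0.75 = 3.75


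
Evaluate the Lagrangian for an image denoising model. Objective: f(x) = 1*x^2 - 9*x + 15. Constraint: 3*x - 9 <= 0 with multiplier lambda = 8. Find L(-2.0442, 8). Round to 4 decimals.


Step 1: Evaluate f(x).
f(-2.0442) = 1*(-2.0442)^2 - 9*(-2.0442) + 15 = 37.5766
Step 2: Evaluate g(x).
g(-2.0442) = 3*-2.0442 - 9 = -15.1326
Step 3: Compute Lagrangian.
L = 37.5766 + 8*-15.1326 = -83.4842


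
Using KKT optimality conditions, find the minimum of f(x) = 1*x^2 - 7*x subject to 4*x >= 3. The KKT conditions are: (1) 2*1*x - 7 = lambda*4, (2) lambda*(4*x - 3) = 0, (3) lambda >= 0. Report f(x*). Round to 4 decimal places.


Step 1: Try lambda = 0 (constraint inactive).
Stationarity: 2*1*x - 7 = 0
x* = 7/(2*1) = 3.5
Check constraint: 4*3.5 = 14.0 >= 3 -- satisfied.
Step 2: Compute optimal value.
f(x*) = 1*3.5^2 - 7*3.5 = -12.25


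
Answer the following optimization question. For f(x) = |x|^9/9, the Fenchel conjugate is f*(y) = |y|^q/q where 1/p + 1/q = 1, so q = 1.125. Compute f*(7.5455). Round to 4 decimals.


The conjugate exponent q satisfies 1/p + 1/q = 1.
p = 9, so q = 9/(9 - 1) = 1.125
|y|^q = 7.5455^1.125 = 9.714
f*(7.5455) = 9.714 / 1.125 = 8.6347


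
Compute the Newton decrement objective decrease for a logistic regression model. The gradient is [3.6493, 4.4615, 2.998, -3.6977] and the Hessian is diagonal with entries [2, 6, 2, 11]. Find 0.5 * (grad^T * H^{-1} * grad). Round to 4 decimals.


Step 1: H is diagonal, so H^(-1) * g = [1.8247, 0.7436, 1.499, -0.3362].
Step 2: g^T H^(-1) g = sum_i g_i^2 / H_ii
  = (3.6493)^2/2 + (4.4615)^2/6 + (2.998)^2/2 + (-3.6977)^2/11
  = 6.6587 + 3.3175 + 4.494 + 1.243 = 15.7132
Step 3: Objective decrease = 0.5 * g^T H^(-1) g = 7.8566


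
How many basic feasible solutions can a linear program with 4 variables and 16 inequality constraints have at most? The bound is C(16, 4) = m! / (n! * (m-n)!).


Each vertex corresponds to some choice of n active constraints out of m, so the number of vertices is at most C(m, n) = m! / (n!(m-n)!).
m = 16, n = 4
Numerator: 16 * 15 * 14 * 13
Denominator: 4! = 24
C(16, 4) = 1820


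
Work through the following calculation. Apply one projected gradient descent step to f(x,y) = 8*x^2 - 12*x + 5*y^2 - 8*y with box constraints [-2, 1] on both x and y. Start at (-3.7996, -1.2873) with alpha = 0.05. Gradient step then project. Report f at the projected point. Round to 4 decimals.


Step 1: Compute gradient at (-3.7996, -1.2873).
grad_x = 2*8*-3.7996 - 12 = -72.7936
grad_y = 2*5*-1.2873 - 8 = -20.873
Step 2: Gradient step.
x_raw = -3.7996 - 0.05*-72.7936 = -0.1599
y_raw = -1.2873 - 0.05*-20.873 = -0.2437
Step 3: Project onto [-2, 1].
x_proj = clip(-0.1599) = -0.1599
y_proj = clip(-0.2437) = -0.2437
Step 4: Evaluate f.
f(-0.1599, -0.2437) = 4.3697


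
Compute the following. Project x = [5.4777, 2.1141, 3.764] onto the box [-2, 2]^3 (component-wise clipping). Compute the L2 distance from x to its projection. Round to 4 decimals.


Project each component onto [-2, 2].
clip(5.4777) = 2.0, clip(2.1141) = 2.0, clip(3.764) = 2.0
Projection = [2.0, 2.0, 2.0]
Squared diffs: [12.0944, 0.013, 3.1117]
Distance = sqrt(15.2191) = 3.9012


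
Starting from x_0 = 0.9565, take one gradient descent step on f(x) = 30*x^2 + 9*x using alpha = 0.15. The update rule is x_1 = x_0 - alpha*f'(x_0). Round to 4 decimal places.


We compute the gradient at x_0 and apply the update.
f'(x) = 60*x + 9
f'(0.9565) = 60*0.9565 + 9 = 66.39
x_1 = 0.9565 - 0.15*66.39 = -9.002


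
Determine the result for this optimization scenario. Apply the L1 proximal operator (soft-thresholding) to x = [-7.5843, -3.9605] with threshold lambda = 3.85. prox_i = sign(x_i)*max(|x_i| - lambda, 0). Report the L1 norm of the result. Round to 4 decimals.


Soft-thresholding with lambda = 3.85:
prox(-7.5843) = sign(-7.5843)*max(|-7.5843| - 3.85, 0) = -3.7343
prox(-3.9605) = sign(-3.9605)*max(|-3.9605| - 3.85, 0) = -0.1105
prox(x) = [-3.7343, -0.1105]
||prox(x)||_1 = 3.7343 + 0.1105 = 3.8448


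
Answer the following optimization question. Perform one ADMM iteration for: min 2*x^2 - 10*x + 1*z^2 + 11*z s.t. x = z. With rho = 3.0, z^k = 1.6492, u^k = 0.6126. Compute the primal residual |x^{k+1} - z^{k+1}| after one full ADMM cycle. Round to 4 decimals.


ADMM iteration with rho = 3.0, z^k = 1.6492, u^k = 0.6126
Step 1: x-update.
Minimize 2*x^2 - 10*x + (3.0/2)*(x - 1.6492 + 0.6126)^2
FOC: (2*2 + 3.0)*x = 10 + 3.0*(1.6492 - 0.6126)
x^{k+1} = 1.8728
Step 2: z-update.
Minimize 1*z^2 + 11*z + (3.0/2)*(1.8728 - z + 0.6126)^2
FOC: (2*1 + 3.0)*z = -11 + 3.0*(1.8728 + 0.6126)
z^{k+1} = -0.7087
Step 3: u-update.
u^{k+1} = 0.6126 + 1.8728 + 0.7087 = 3.1942
Step 4: Primal residual = |1.8728 + 0.7087| = 2.5816


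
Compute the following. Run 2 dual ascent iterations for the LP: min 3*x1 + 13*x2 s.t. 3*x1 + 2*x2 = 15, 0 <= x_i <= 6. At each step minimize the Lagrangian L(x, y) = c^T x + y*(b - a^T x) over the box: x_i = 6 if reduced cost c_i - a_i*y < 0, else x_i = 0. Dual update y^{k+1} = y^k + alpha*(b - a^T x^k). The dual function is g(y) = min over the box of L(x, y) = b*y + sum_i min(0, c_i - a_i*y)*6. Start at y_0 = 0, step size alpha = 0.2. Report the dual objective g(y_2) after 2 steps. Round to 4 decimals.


Dual ascent for LP: min 3*x1 + 13*x2, 3*x1 + 2*x2 = 15, 0 <= x_i <= 6
Step 1: y^k = 0.0, reduced costs: (3.0, 13.0)
  x^k = (0.0, 0.0), subgradient = b - a^T x = 15.0
  y^{k+1} = 0.0 + 0.2*15.0 = 3.0
Step 2: y^k = 3.0, reduced costs: (-6.0, 7.0)
  x^k = (6.0, 0.0), subgradient = b - a^T x = -3.0
  y^{k+1} = 3.0 + 0.2*-3.0 = 2.4
Dual objective at y_2 = 2.4: reduced costs (-4.2, 8.2), box minimizer x = (6.0, 0.0)
g(y_2) = b*y + (c1 - a1*y)*x1 + (c2 - a2*y)*x2 = 15*2.4 + (-4.2)*6.0 + 8.2*0.0 = 36.0 - 25.2 + 0.0 = 10.8


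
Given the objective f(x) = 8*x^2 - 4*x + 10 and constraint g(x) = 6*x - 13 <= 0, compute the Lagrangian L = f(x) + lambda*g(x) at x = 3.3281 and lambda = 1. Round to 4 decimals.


Step 1: Evaluate f(x).
f(3.3281) = 8*3.3281^2 - 4*3.3281 + 10 = 85.2976
Step 2: Evaluate g(x).
g(3.3281) = 6*3.3281 - 13 = 6.9686
Step 3: Compute Lagrangian.
L = 85.2976 + 1*6.9686 = 92.2662


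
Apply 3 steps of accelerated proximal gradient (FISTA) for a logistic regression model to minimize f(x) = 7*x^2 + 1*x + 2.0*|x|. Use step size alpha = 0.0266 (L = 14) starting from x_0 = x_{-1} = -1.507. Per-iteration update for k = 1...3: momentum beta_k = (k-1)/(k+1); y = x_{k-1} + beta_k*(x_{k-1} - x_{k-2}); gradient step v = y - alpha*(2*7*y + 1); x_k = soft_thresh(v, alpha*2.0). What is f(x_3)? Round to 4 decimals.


FISTA on f(x) = 7*x^2 + 1*x + 2.0*|x|
L = 14, alpha = 0.0266
Iteration 1: beta = 0.0, y = -1.507 + 0.0*(-1.507 + 1.507) = -1.507
  grad(y) = -20.098, v = y - alpha*grad = -0.9724
  prox(v) = soft_thresh(-0.9724, 0.0532) = -0.9192
Iteration 2: beta = 0.3333, y = -0.9192 + 0.3333*(-0.9192 + 1.507) = -0.7233
  grad(y) = -9.1256, v = y - alpha*grad = -0.4805
  prox(v) = soft_thresh(-0.4805, 0.0532) = -0.4273
Iteration 3: beta = 0.5, y = -0.4273 + 0.5*(-0.4273 + 0.9192) = -0.1814
  grad(y) = -1.5393, v = y - alpha*grad = -0.1404
  prox(v) = soft_thresh(-0.1404, 0.0532) = -0.0872
f(x_3) = 7*(-0.0872)^2 + 1*(-0.0872) + 2.0*|-0.0872| = 0.1405


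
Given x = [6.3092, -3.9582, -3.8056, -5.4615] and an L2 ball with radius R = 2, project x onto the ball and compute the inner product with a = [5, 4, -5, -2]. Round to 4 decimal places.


Step 1: Compute ||x|| (intermediates to 6 decimals).
||x|| = sqrt(6.3092^2 + (-3.9582)^2 + (-3.8056)^2 + (-5.4615)^2) = 9.98919
Step 2: Project.
Since ||x|| > R, scale = R/||x|| = 2/9.98919 = 0.200216, proj(x) = scale * x
proj(x) = [1.263203, -0.792495, -0.761942, -1.09348]
Step 3: Dot product.
a^T * proj(x) = 5*1.263203 + 4*(-0.792495) - 5*(-0.761942) - 2*(-1.09348) = 9.1427


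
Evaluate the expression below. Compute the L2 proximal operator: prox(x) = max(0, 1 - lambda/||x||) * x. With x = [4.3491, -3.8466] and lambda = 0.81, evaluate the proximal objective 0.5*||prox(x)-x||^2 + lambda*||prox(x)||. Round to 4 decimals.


Step 1: Compute ||x||.
||x|| = 5.8061
Step 2: Compute scaling factor.
scale = max(0, 1 - 0.81/5.8061) = 0.8605
Step 3: prox(x) = [3.7424, -3.31]
||prox(x)|| = 4.9961
Step 4: Proximal objective.
0.5*||prox-x||^2 = 0.3281
lambda*||prox|| = 4.0468
Total = 4.3749


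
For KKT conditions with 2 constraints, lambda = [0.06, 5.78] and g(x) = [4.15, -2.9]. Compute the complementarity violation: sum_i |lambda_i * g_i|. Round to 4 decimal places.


KKT complementary slackness check:
lambda_1 * g_1 = 0.06 * 4.15 = 0.249
lambda_2 * g_2 = 5.78 * -2.9 = -16.762
Total violation = 0.249 + 16.762 = 17.011


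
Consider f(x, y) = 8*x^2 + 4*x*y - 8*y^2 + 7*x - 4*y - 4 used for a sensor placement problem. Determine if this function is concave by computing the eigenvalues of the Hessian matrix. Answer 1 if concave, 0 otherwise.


The Hessian of f(x,y) = 8*x^2 + 4*x*y - 8*y^2 + 7*x - 4*y - 4 is:
H = [[16, 4], [4, -16]]
Trace = 16 - 16 = 0
Determinant = 16*-16 - (4)^2 = -272
Discriminant = (0)^2 - 4*-272 = 1088.0
Eigenvalues: lambda_1 = -16.4924, lambda_2 = 16.4924
The function is not concave.

0


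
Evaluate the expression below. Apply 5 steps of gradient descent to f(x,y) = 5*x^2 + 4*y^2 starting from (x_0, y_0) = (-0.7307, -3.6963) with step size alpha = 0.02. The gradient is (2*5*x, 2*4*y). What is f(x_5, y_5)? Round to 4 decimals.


Gradient descent on f(x,y) = 5*x^2 + 4*y^2.
Starting point: (-0.7307, -3.6963), alpha = 0.02
Step 1: grad_x = 2*5*-0.7307 = -7.307, grad_y = 2*4*-3.6963 = -29.5704
  x_1 = -0.7307 - 0.02*-7.307 = -0.5846
  y_1 = -3.6963 - 0.02*-29.5704 = -3.1049
Step 2: grad_x = 2*5*-0.5846 = -5.8456, grad_y = 2*4*-3.1049 = -24.8391
  x_2 = -0.5846 - 0.02*-5.8456 = -0.4676
  y_2 = -3.1049 - 0.02*-24.8391 = -2.6081
Step 3: grad_x = 2*5*-0.4676 = -4.6765, grad_y = 2*4*-2.6081 = -20.8649
  x_3 = -0.4676 - 0.02*-4.6765 = -0.3741
  y_3 = -2.6081 - 0.02*-20.8649 = -2.1908
Step 4: grad_x = 2*5*-0.3741 = -3.7412, grad_y = 2*4*-2.1908 = -17.5265
  x_4 = -0.3741 - 0.02*-3.7412 = -0.2993
  y_4 = -2.1908 - 0.02*-17.5265 = -1.8403
Step 5: grad_x = 2*5*-0.2993 = -2.9929, grad_y = 2*4*-1.8403 = -14.7223
  x_5 = -0.2993 - 0.02*-2.9929 = -0.2394
  y_5 = -1.8403 - 0.02*-14.7223 = -1.5458
f(-0.2394, -1.5458) = 5*(-0.2394)^2 + 4*(-1.5458)^2 = 9.8451


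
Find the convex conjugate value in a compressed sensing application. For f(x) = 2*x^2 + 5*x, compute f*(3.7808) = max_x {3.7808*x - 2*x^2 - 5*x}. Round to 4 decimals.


f*(y) = sup_x {y*x - a*x^2 - b*x} = sup_x {(y-b)*x - a*x^2}
FOC: (y - b) - 2a*x = 0 => x* = (y - b)/(2a)
x* = (3.7808 - 5)/(2*2) = -0.3048
f*(3.7808) = (y-b)^2/(4a) = (3.7808 - 5)^2/(4*2)
= 1.4864/8 = 0.1858


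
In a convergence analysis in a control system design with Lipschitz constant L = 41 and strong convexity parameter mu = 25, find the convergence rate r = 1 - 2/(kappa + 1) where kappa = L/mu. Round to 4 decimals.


Step 1: Compute the condition number.
kappa = L/mu = 41/25 = 1.64
Step 2: Compute the convergence rate.
r = 1 - 2/(kappa + 1) = 1 - 2*mu/(L + mu) = (L - mu)/(L + mu) = 16/66 = 0.2424


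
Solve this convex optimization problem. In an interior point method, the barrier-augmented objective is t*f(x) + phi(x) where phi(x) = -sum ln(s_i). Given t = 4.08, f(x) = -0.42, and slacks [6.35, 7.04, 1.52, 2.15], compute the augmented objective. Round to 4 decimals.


Step 1: Compute log-barrier.
ln values: [1.8485, 1.9516, 0.4187, 0.7655]
phi = -(1.8485 + 1.9516 + 0.4187 + 0.7655) = -4.9842
Step 2: Compute augmented objective.
t*f(x) = 4.08*-0.42 = -1.7136
Total = -1.7136 - 4.9842 = -6.6978


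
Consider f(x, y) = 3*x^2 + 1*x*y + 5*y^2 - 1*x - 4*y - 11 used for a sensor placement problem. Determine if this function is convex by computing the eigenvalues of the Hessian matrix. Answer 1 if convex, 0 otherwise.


The Hessian of f(x,y) = 3*x^2 + 1*x*y + 5*y^2 - 1*x - 4*y - 11 is:
H = [[6, 1], [1, 10]]
Trace = 6 + 10 = 16
Determinant = 6*10 - (1)^2 = 59
Discriminant = (16)^2 - 4*59 = 20.0
Eigenvalues: lambda_1 = 5.7639, lambda_2 = 10.2361
The function is convex.

1


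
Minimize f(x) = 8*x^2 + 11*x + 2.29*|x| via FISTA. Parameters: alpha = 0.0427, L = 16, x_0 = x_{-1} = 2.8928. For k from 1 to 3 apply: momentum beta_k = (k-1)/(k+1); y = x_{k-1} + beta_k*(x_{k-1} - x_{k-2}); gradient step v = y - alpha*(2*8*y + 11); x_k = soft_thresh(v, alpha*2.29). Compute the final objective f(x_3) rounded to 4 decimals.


FISTA on f(x) = 8*x^2 + 11*x + 2.29*|x|
L = 16, alpha = 0.0427
Iteration 1: beta = 0.0, y = 2.8928 + 0.0*(2.8928 - 2.8928) = 2.8928
  grad(y) = 57.2848, v = y - alpha*grad = 0.4467
  prox(v) = soft_thresh(0.4467, 0.0978) = 0.349
Iteration 2: beta = 0.3333, y = 0.349 + 0.3333*(0.349 - 2.8928) = -0.499
  grad(y) = 3.0161, v = y - alpha*grad = -0.6278
  prox(v) = soft_thresh(-0.6278, 0.0978) = -0.53
Iteration 3: beta = 0.5, y = -0.53 + 0.5*(-0.53 - 0.349) = -0.9695
  grad(y) = -4.5116, v = y - alpha*grad = -0.7768
  prox(v) = soft_thresh(-0.7768, 0.0978) = -0.679
f(x_3) = 8*(-0.679)^2 + 11*(-0.679) + 2.29*|-0.679| = -2.2257
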